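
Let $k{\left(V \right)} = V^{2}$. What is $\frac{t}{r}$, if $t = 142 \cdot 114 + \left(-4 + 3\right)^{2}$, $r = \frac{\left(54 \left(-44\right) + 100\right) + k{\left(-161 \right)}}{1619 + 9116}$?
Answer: $\frac{34757783}{4729} \approx 7349.9$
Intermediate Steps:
$r = \frac{4729}{2147}$ ($r = \frac{\left(54 \left(-44\right) + 100\right) + \left(-161\right)^{2}}{1619 + 9116} = \frac{\left(-2376 + 100\right) + 25921}{10735} = \left(-2276 + 25921\right) \frac{1}{10735} = 23645 \cdot \frac{1}{10735} = \frac{4729}{2147} \approx 2.2026$)
$t = 16189$ ($t = 16188 + \left(-1\right)^{2} = 16188 + 1 = 16189$)
$\frac{t}{r} = \frac{16189}{\frac{4729}{2147}} = 16189 \cdot \frac{2147}{4729} = \frac{34757783}{4729}$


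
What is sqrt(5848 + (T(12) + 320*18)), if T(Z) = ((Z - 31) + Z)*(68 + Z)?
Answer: 2*sqrt(2762) ≈ 105.11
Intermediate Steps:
T(Z) = (-31 + 2*Z)*(68 + Z) (T(Z) = ((-31 + Z) + Z)*(68 + Z) = (-31 + 2*Z)*(68 + Z))
sqrt(5848 + (T(12) + 320*18)) = sqrt(5848 + ((-2108 + 2*12**2 + 105*12) + 320*18)) = sqrt(5848 + ((-2108 + 2*144 + 1260) + 5760)) = sqrt(5848 + ((-2108 + 288 + 1260) + 5760)) = sqrt(5848 + (-560 + 5760)) = sqrt(5848 + 5200) = sqrt(11048) = 2*sqrt(2762)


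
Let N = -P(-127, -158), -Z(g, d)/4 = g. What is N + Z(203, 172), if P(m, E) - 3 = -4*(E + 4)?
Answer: -1431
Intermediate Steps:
Z(g, d) = -4*g
P(m, E) = -13 - 4*E (P(m, E) = 3 - 4*(E + 4) = 3 - 4*(4 + E) = 3 + (-16 - 4*E) = -13 - 4*E)
N = -619 (N = -(-13 - 4*(-158)) = -(-13 + 632) = -1*619 = -619)
N + Z(203, 172) = -619 - 4*203 = -619 - 812 = -1431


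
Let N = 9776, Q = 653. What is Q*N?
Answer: 6383728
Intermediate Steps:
Q*N = 653*9776 = 6383728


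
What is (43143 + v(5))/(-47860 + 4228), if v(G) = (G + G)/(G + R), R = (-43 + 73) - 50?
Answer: -129427/130896 ≈ -0.98878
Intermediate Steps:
R = -20 (R = 30 - 50 = -20)
v(G) = 2*G/(-20 + G) (v(G) = (G + G)/(G - 20) = (2*G)/(-20 + G) = 2*G/(-20 + G))
(43143 + v(5))/(-47860 + 4228) = (43143 + 2*5/(-20 + 5))/(-47860 + 4228) = (43143 + 2*5/(-15))/(-43632) = (43143 + 2*5*(-1/15))*(-1/43632) = (43143 - 2/3)*(-1/43632) = (129427/3)*(-1/43632) = -129427/130896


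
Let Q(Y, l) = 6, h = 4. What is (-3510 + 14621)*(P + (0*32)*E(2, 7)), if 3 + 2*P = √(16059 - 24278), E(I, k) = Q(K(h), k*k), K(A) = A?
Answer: -33333/2 + 11111*I*√8219/2 ≈ -16667.0 + 5.0365e+5*I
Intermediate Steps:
E(I, k) = 6
P = -3/2 + I*√8219/2 (P = -3/2 + √(16059 - 24278)/2 = -3/2 + √(-8219)/2 = -3/2 + (I*√8219)/2 = -3/2 + I*√8219/2 ≈ -1.5 + 45.329*I)
(-3510 + 14621)*(P + (0*32)*E(2, 7)) = (-3510 + 14621)*((-3/2 + I*√8219/2) + (0*32)*6) = 11111*((-3/2 + I*√8219/2) + 0*6) = 11111*((-3/2 + I*√8219/2) + 0) = 11111*(-3/2 + I*√8219/2) = -33333/2 + 11111*I*√8219/2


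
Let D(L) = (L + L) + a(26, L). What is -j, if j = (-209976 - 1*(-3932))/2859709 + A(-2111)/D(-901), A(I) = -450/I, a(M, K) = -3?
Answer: 8277764786/114700068281 ≈ 0.072169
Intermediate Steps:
D(L) = -3 + 2*L (D(L) = (L + L) - 3 = 2*L - 3 = -3 + 2*L)
j = -8277764786/114700068281 (j = (-209976 - 1*(-3932))/2859709 + (-450/(-2111))/(-3 + 2*(-901)) = (-209976 + 3932)*(1/2859709) + (-450*(-1/2111))/(-3 - 1802) = -206044*1/2859709 + (450/2111)/(-1805) = -206044/2859709 + (450/2111)*(-1/1805) = -206044/2859709 - 90/762071 = -8277764786/114700068281 ≈ -0.072169)
-j = -1*(-8277764786/114700068281) = 8277764786/114700068281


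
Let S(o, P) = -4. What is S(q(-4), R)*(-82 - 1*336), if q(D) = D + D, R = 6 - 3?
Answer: 1672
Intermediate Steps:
R = 3
q(D) = 2*D
S(q(-4), R)*(-82 - 1*336) = -4*(-82 - 1*336) = -4*(-82 - 336) = -4*(-418) = 1672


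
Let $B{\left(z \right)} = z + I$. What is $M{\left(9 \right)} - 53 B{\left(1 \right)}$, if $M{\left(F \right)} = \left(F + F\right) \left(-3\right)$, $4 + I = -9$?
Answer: $582$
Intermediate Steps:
$I = -13$ ($I = -4 - 9 = -13$)
$B{\left(z \right)} = -13 + z$ ($B{\left(z \right)} = z - 13 = -13 + z$)
$M{\left(F \right)} = - 6 F$ ($M{\left(F \right)} = 2 F \left(-3\right) = - 6 F$)
$M{\left(9 \right)} - 53 B{\left(1 \right)} = \left(-6\right) 9 - 53 \left(-13 + 1\right) = -54 - -636 = -54 + 636 = 582$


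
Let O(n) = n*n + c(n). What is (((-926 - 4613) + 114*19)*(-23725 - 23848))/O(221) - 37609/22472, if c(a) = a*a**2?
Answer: 1599078869285/121828599672 ≈ 13.126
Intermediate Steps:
c(a) = a**3
O(n) = n**2 + n**3 (O(n) = n*n + n**3 = n**2 + n**3)
(((-926 - 4613) + 114*19)*(-23725 - 23848))/O(221) - 37609/22472 = (((-926 - 4613) + 114*19)*(-23725 - 23848))/((221**2*(1 + 221))) - 37609/22472 = ((-5539 + 2166)*(-47573))/((48841*222)) - 37609*1/22472 = -3373*(-47573)/10842702 - 37609/22472 = 160463729*(1/10842702) - 37609/22472 = 160463729/10842702 - 37609/22472 = 1599078869285/121828599672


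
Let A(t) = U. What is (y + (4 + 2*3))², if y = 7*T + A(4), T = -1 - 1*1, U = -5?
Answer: 81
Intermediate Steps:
A(t) = -5
T = -2 (T = -1 - 1 = -2)
y = -19 (y = 7*(-2) - 5 = -14 - 5 = -19)
(y + (4 + 2*3))² = (-19 + (4 + 2*3))² = (-19 + (4 + 6))² = (-19 + 10)² = (-9)² = 81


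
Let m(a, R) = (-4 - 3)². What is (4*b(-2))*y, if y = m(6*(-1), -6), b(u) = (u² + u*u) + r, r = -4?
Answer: 784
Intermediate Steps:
m(a, R) = 49 (m(a, R) = (-7)² = 49)
b(u) = -4 + 2*u² (b(u) = (u² + u*u) - 4 = (u² + u²) - 4 = 2*u² - 4 = -4 + 2*u²)
y = 49
(4*b(-2))*y = (4*(-4 + 2*(-2)²))*49 = (4*(-4 + 2*4))*49 = (4*(-4 + 8))*49 = (4*4)*49 = 16*49 = 784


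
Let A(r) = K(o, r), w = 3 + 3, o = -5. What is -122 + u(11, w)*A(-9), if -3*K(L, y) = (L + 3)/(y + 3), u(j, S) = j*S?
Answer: -388/3 ≈ -129.33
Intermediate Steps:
w = 6
u(j, S) = S*j
K(L, y) = -(3 + L)/(3*(3 + y)) (K(L, y) = -(L + 3)/(3*(y + 3)) = -(3 + L)/(3*(3 + y)))
A(r) = 2/(3*(3 + r)) (A(r) = (-3 - 1*(-5))/(3*(3 + r)) = (-3 + 5)/(3*(3 + r)) = (1/3)*2/(3 + r) = 2/(3*(3 + r)))
-122 + u(11, w)*A(-9) = -122 + (6*11)*(2/(3*(3 - 9))) = -122 + 66*((2/3)/(-6)) = -122 + 66*((2/3)*(-1/6)) = -122 + 66*(-1/9) = -122 - 22/3 = -388/3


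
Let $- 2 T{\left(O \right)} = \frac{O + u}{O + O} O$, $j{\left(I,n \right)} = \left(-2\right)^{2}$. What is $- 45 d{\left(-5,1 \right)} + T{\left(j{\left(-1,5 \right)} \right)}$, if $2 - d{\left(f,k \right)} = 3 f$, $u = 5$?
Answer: $- \frac{3069}{4} \approx -767.25$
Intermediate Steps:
$j{\left(I,n \right)} = 4$
$d{\left(f,k \right)} = 2 - 3 f$
$T{\left(O \right)} = - \frac{5}{4} - \frac{O}{4}$ ($T{\left(O \right)} = - \frac{\frac{O + 5}{O + O} O}{2} = - \frac{\frac{5 + O}{2 O} O}{2} = - \frac{\frac{5}{2} + \frac{O}{2}}{2} = - \frac{5}{4} - \frac{O}{4}$)
$- 45 d{\left(-5,1 \right)} + T{\left(j{\left(-1,5 \right)} \right)} = - 45 \left(2 - -15\right) - \frac{9}{4} = - 45 \left(2 + 15\right) - \frac{9}{4} = \left(-45\right) 17 - \frac{9}{4} = -765 - \frac{9}{4} = - \frac{3069}{4}$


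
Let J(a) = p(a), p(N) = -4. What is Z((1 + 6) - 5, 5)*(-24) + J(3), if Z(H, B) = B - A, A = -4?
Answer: -220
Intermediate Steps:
J(a) = -4
Z(H, B) = 4 + B (Z(H, B) = B - 1*(-4) = B + 4 = 4 + B)
Z((1 + 6) - 5, 5)*(-24) + J(3) = (4 + 5)*(-24) - 4 = 9*(-24) - 4 = -216 - 4 = -220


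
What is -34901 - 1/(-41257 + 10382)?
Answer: -1077568374/30875 ≈ -34901.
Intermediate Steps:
-34901 - 1/(-41257 + 10382) = -34901 - 1/(-30875) = -34901 - 1*(-1/30875) = -34901 + 1/30875 = -1077568374/30875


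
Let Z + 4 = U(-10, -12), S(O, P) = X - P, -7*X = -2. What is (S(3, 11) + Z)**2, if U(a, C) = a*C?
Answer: 543169/49 ≈ 11085.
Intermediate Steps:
X = 2/7 (X = -1/7*(-2) = 2/7 ≈ 0.28571)
S(O, P) = 2/7 - P
U(a, C) = C*a
Z = 116 (Z = -4 - 12*(-10) = -4 + 120 = 116)
(S(3, 11) + Z)**2 = ((2/7 - 1*11) + 116)**2 = ((2/7 - 11) + 116)**2 = (-75/7 + 116)**2 = (737/7)**2 = 543169/49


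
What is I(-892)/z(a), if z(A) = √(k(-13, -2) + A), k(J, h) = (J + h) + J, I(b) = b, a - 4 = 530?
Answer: -446*√506/253 ≈ -39.654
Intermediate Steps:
a = 534 (a = 4 + 530 = 534)
k(J, h) = h + 2*J
z(A) = √(-28 + A) (z(A) = √((-2 + 2*(-13)) + A) = √((-2 - 26) + A) = √(-28 + A))
I(-892)/z(a) = -892/√(-28 + 534) = -892*√506/506 = -446*√506/253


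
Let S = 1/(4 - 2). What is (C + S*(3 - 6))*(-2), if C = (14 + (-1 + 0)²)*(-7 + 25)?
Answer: -537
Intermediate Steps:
S = ½ (S = 1/2 = ½ ≈ 0.50000)
C = 270 (C = (14 + (-1)²)*18 = (14 + 1)*18 = 15*18 = 270)
(C + S*(3 - 6))*(-2) = (270 + (3 - 6)/2)*(-2) = (270 + (½)*(-3))*(-2) = (270 - 3/2)*(-2) = (537/2)*(-2) = -537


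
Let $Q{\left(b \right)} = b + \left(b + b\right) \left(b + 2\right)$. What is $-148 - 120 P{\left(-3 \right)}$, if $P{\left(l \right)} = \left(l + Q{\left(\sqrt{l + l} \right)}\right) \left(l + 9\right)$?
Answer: $10652 - 3600 i \sqrt{6} \approx 10652.0 - 8818.2 i$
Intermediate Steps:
$Q{\left(b \right)} = b + 2 b \left(2 + b\right)$
$P{\left(l \right)} = \left(9 + l\right) \left(l + \sqrt{2} \sqrt{l} \left(5 + 2 \sqrt{2} \sqrt{l}\right)\right)$ ($P{\left(l \right)} = \left(l + \sqrt{l + l} \left(5 + 2 \sqrt{l + l}\right)\right) \left(l + 9\right) = \left(l + \sqrt{2 l} \left(5 + 2 \sqrt{2 l}\right)\right) \left(9 + l\right) = \left(l + \sqrt{2} \sqrt{l} \left(5 + 2 \sqrt{2} \sqrt{l}\right)\right) \left(9 + l\right) = \left(9 + l\right) \left(l + \sqrt{2} \sqrt{l} \left(5 + 2 \sqrt{2} \sqrt{l}\right)\right)$)
$-148 - 120 P{\left(-3 \right)} = -148 - 120 \left(5 \left(-3\right)^{2} + 45 \left(-3\right) + 5 \sqrt{2} \left(-3\right)^{\frac{3}{2}} + 45 \sqrt{2} \sqrt{-3}\right) = -148 - 120 \left(5 \cdot 9 - 135 + 5 \sqrt{2} \left(- 3 i \sqrt{3}\right) + 45 \sqrt{2} i \sqrt{3}\right) = -148 - 120 \left(45 - 135 - 15 i \sqrt{6} + 45 i \sqrt{6}\right) = -148 - 120 \left(-90 + 30 i \sqrt{6}\right) = -148 + \left(10800 - 3600 i \sqrt{6}\right) = 10652 - 3600 i \sqrt{6}$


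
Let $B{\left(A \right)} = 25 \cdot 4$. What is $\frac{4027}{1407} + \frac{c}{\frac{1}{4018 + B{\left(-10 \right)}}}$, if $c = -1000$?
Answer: $- \frac{5794021973}{1407} \approx -4.118 \cdot 10^{6}$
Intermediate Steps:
$B{\left(A \right)} = 100$
$\frac{4027}{1407} + \frac{c}{\frac{1}{4018 + B{\left(-10 \right)}}} = \frac{4027}{1407} - \frac{1000}{\frac{1}{4018 + 100}} = 4027 \cdot \frac{1}{1407} - \frac{1000}{\frac{1}{4118}} = \frac{4027}{1407} - 1000 \frac{1}{\frac{1}{4118}} = \frac{4027}{1407} - 4118000 = - \frac{5794021973}{1407}$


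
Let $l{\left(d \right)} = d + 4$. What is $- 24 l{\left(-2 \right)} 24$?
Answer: $-1152$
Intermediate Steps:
$l{\left(d \right)} = 4 + d$
$- 24 l{\left(-2 \right)} 24 = - 24 \left(4 - 2\right) 24 = \left(-24\right) 2 \cdot 24 = \left(-48\right) 24 = -1152$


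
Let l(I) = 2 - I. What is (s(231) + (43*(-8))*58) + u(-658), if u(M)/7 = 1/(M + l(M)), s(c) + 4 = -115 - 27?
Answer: -40189/2 ≈ -20095.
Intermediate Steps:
s(c) = -146 (s(c) = -4 + (-115 - 27) = -4 - 142 = -146)
u(M) = 7/2 (u(M) = 7/(M + (2 - M)) = 7/2)
(s(231) + (43*(-8))*58) + u(-658) = (-146 + (43*(-8))*58) + 7/2 = (-146 - 344*58) + 7/2 = (-146 - 19952) + 7/2 = -20098 + 7/2 = -40189/2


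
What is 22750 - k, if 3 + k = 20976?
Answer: 1777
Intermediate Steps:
k = 20973 (k = -3 + 20976 = 20973)
22750 - k = 22750 - 1*20973 = 22750 - 20973 = 1777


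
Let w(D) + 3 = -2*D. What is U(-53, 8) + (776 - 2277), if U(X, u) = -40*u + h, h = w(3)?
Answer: -1830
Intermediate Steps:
w(D) = -3 - 2*D
h = -9 (h = -3 - 2*3 = -3 - 6 = -9)
U(X, u) = -9 - 40*u (U(X, u) = -40*u - 9 = -9 - 40*u)
U(-53, 8) + (776 - 2277) = (-9 - 40*8) + (776 - 2277) = (-9 - 320) - 1501 = -329 - 1501 = -1830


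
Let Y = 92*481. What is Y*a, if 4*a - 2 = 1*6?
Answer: 88504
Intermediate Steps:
Y = 44252
a = 2 (a = 1/2 + (1*6)/4 = 1/2 + (1/4)*6 = 1/2 + 3/2 = 2)
Y*a = 44252*2 = 88504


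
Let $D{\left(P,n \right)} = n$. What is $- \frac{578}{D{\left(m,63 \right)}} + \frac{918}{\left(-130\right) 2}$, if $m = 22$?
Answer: $- \frac{104057}{8190} \approx -12.705$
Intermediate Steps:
$- \frac{578}{D{\left(m,63 \right)}} + \frac{918}{\left(-130\right) 2} = - \frac{578}{63} + \frac{918}{\left(-130\right) 2} = \left(-578\right) \frac{1}{63} + \frac{918}{-260} = - \frac{578}{63} + 918 \left(- \frac{1}{260}\right) = - \frac{578}{63} - \frac{459}{130} = - \frac{104057}{8190}$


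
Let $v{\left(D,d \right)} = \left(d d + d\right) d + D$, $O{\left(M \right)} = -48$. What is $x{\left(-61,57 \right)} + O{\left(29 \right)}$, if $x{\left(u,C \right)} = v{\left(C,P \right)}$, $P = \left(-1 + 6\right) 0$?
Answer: $9$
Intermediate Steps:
$P = 0$ ($P = 5 \cdot 0 = 0$)
$v{\left(D,d \right)} = D + d \left(d + d^{2}\right)$ ($v{\left(D,d \right)} = \left(d^{2} + d\right) d + D = \left(d + d^{2}\right) d + D = d \left(d + d^{2}\right) + D = D + d \left(d + d^{2}\right)$)
$x{\left(u,C \right)} = C$ ($x{\left(u,C \right)} = C + 0^{2} + 0^{3} = C + 0 + 0 = C$)
$x{\left(-61,57 \right)} + O{\left(29 \right)} = 57 - 48 = 9$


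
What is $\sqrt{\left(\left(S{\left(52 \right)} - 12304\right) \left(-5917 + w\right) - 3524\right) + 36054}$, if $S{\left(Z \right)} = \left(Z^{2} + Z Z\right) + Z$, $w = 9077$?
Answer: $3 i \sqrt{2399390} \approx 4647.0 i$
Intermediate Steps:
$S{\left(Z \right)} = Z + 2 Z^{2}$ ($S{\left(Z \right)} = \left(Z^{2} + Z^{2}\right) + Z = 2 Z^{2} + Z = Z + 2 Z^{2}$)
$\sqrt{\left(\left(S{\left(52 \right)} - 12304\right) \left(-5917 + w\right) - 3524\right) + 36054} = \sqrt{\left(\left(52 \left(1 + 2 \cdot 52\right) - 12304\right) \left(-5917 + 9077\right) - 3524\right) + 36054} = \sqrt{\left(\left(52 \left(1 + 104\right) - 12304\right) 3160 - 3524\right) + 36054} = \sqrt{\left(\left(52 \cdot 105 - 12304\right) 3160 - 3524\right) + 36054} = \sqrt{\left(\left(5460 - 12304\right) 3160 - 3524\right) + 36054} = \sqrt{\left(\left(-6844\right) 3160 - 3524\right) + 36054} = \sqrt{\left(-21627040 - 3524\right) + 36054} = \sqrt{-21630564 + 36054} = \sqrt{-21594510} = 3 i \sqrt{2399390}$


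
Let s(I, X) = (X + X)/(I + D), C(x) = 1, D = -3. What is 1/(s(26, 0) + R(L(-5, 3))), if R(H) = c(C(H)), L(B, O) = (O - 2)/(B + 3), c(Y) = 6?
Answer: ⅙ ≈ 0.16667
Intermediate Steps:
s(I, X) = 2*X/(-3 + I) (s(I, X) = (X + X)/(I - 3) = (2*X)/(-3 + I) = 2*X/(-3 + I))
L(B, O) = (-2 + O)/(3 + B)
R(H) = 6
1/(s(26, 0) + R(L(-5, 3))) = 1/(2*0/(-3 + 26) + 6) = 1/(2*0/23 + 6) = 1/(2*0*(1/23) + 6) = 1/(0 + 6) = 1/6 = ⅙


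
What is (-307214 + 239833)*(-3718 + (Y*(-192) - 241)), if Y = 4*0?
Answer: 266761379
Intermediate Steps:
Y = 0
(-307214 + 239833)*(-3718 + (Y*(-192) - 241)) = (-307214 + 239833)*(-3718 + (0*(-192) - 241)) = -67381*(-3718 + (0 - 241)) = -67381*(-3718 - 241) = -67381*(-3959) = 266761379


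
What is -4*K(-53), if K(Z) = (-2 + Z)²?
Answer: -12100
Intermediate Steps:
-4*K(-53) = -4*(-2 - 53)² = -4*(-55)² = -4*3025 = -12100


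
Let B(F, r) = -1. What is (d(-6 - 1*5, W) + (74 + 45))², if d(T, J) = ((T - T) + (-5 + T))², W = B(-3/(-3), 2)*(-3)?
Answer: 140625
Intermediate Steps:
W = 3 (W = -1*(-3) = 3)
d(T, J) = (-5 + T)² (d(T, J) = (0 + (-5 + T))² = (-5 + T)²)
(d(-6 - 1*5, W) + (74 + 45))² = ((-5 + (-6 - 1*5))² + (74 + 45))² = ((-5 + (-6 - 5))² + 119)² = ((-5 - 11)² + 119)² = ((-16)² + 119)² = (256 + 119)² = 375² = 140625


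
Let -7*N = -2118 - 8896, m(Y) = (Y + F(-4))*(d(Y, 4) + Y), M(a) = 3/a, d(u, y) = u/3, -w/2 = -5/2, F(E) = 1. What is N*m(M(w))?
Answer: 352448/175 ≈ 2014.0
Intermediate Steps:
w = 5 (w = -(-10)/2 = -2*(-5/2) = 5)
d(u, y) = u/3 (d(u, y) = u*(1/3) = u/3)
m(Y) = 4*Y*(1 + Y)/3 (m(Y) = (Y + 1)*(Y/3 + Y) = (1 + Y)*(4*Y/3) = 4*Y*(1 + Y)/3)
N = 11014/7 (N = -(-2118 - 8896)/7 = -1/7*(-11014) = 11014/7 ≈ 1573.4)
N*m(M(w)) = 11014*(4*(3/5)*(1 + 3/5)/3)/7 = 11014*(4*(3*(1/5))*(1 + 3*(1/5))/3)/7 = 11014*((4/3)*(3/5)*(1 + 3/5))/7 = 11014*((4/3)*(3/5)*(8/5))/7 = (11014/7)*(32/25) = 352448/175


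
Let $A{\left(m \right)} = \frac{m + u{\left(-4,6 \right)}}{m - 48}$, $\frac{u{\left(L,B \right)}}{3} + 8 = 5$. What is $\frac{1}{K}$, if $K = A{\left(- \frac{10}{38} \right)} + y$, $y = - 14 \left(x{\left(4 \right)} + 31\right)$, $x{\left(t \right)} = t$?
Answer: $- \frac{917}{449154} \approx -0.0020416$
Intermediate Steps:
$u{\left(L,B \right)} = -9$ ($u{\left(L,B \right)} = -24 + 3 \cdot 5 = -24 + 15 = -9$)
$A{\left(m \right)} = \frac{-9 + m}{-48 + m}$ ($A{\left(m \right)} = \frac{m - 9}{m - 48} = \frac{-9 + m}{-48 + m}$)
$y = -490$ ($y = - 14 \left(4 + 31\right) = \left(-14\right) 35 = -490$)
$K = - \frac{449154}{917}$ ($K = \frac{-9 - \frac{10}{38}}{-48 - \frac{10}{38}} - 490 = \frac{-9 - \frac{5}{19}}{-48 - \frac{5}{19}} - 490 = \frac{1}{- \frac{917}{19}} \left(- \frac{176}{19}\right) - 490 = \left(- \frac{19}{917}\right) \left(- \frac{176}{19}\right) - 490 = \frac{176}{917} - 490 = - \frac{449154}{917} \approx -489.81$)
$\frac{1}{K} = \frac{1}{- \frac{449154}{917}} = - \frac{917}{449154}$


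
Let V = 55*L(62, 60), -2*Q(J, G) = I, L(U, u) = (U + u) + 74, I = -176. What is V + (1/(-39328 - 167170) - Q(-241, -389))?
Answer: 2207876615/206498 ≈ 10692.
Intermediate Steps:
L(U, u) = 74 + U + u
Q(J, G) = 88 (Q(J, G) = -1/2*(-176) = 88)
V = 10780 (V = 55*(74 + 62 + 60) = 55*196 = 10780)
V + (1/(-39328 - 167170) - Q(-241, -389)) = 10780 + (1/(-39328 - 167170) - 1*88) = 10780 + (1/(-206498) - 88) = 10780 + (-1/206498 - 88) = 10780 - 18171825/206498 = 2207876615/206498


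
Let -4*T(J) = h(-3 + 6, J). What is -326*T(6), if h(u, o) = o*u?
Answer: 1467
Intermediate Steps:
T(J) = -3*J/4 (T(J) = -J*(-3 + 6)/4 = -J*3/4 = -3*J/4)
-326*T(6) = -(-489)*6/2 = -326*(-9/2) = 1467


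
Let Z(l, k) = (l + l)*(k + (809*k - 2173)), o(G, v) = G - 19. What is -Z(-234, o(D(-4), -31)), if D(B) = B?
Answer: -9735804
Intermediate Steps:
o(G, v) = -19 + G
Z(l, k) = 2*l*(-2173 + 810*k) (Z(l, k) = (2*l)*(k + (-2173 + 809*k)) = (2*l)*(-2173 + 810*k) = 2*l*(-2173 + 810*k))
-Z(-234, o(D(-4), -31)) = -2*(-234)*(-2173 + 810*(-19 - 4)) = -2*(-234)*(-2173 + 810*(-23)) = -2*(-234)*(-2173 - 18630) = -2*(-234)*(-20803) = -1*9735804 = -9735804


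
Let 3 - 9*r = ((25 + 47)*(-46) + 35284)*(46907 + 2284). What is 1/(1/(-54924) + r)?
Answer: -18308/3199291772655 ≈ -5.7225e-9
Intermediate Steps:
r = -524244883/3 (r = ⅓ - ((25 + 47)*(-46) + 35284)*(46907 + 2284)/9 = ⅓ - (72*(-46) + 35284)*49191/9 = ⅓ - (-3312 + 35284)*49191/9 = ⅓ - 31972*49191/9 = ⅓ - ⅑*1572734652 = ⅓ - 524244884/3 = -524244883/3 ≈ -1.7475e+8)
1/(1/(-54924) + r) = 1/(1/(-54924) - 524244883/3) = 1/(-1/54924 - 524244883/3) = 1/(-3199291772655/18308) = -18308/3199291772655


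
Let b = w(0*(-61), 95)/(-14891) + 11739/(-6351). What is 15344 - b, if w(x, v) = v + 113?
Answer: 483766754787/31524247 ≈ 15346.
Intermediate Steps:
w(x, v) = 113 + v
b = -58708819/31524247 (b = (113 + 95)/(-14891) + 11739/(-6351) = 208*(-1/14891) + 11739*(-1/6351) = -208/14891 - 3913/2117 = -58708819/31524247 ≈ -1.8623)
15344 - b = 15344 - 1*(-58708819/31524247) = 15344 + 58708819/31524247 = 483766754787/31524247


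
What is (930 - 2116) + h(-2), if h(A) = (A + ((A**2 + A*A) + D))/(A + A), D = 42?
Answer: -1198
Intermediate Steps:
h(A) = (42 + A + 2*A**2)/(2*A) (h(A) = (A + ((A**2 + A*A) + 42))/(A + A) = (A + ((A**2 + A**2) + 42))/((2*A)) = (A + (2*A**2 + 42))*(1/(2*A)) = (A + (42 + 2*A**2))*(1/(2*A)) = (42 + A + 2*A**2)*(1/(2*A)) = (42 + A + 2*A**2)/(2*A))
(930 - 2116) + h(-2) = (930 - 2116) + (1/2 - 2 + 21/(-2)) = -1186 + (1/2 - 2 + 21*(-1/2)) = -1186 + (1/2 - 2 - 21/2) = -1186 - 12 = -1198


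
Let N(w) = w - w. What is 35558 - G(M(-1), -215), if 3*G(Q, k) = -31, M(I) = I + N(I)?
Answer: 106705/3 ≈ 35568.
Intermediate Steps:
N(w) = 0
M(I) = I (M(I) = I + 0 = I)
G(Q, k) = -31/3 (G(Q, k) = (⅓)*(-31) = -31/3)
35558 - G(M(-1), -215) = 35558 - 1*(-31/3) = 35558 + 31/3 = 106705/3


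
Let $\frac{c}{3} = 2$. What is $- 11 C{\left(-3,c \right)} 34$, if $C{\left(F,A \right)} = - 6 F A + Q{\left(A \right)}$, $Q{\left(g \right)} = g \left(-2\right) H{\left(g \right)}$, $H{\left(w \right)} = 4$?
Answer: $-22440$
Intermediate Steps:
$c = 6$ ($c = 3 \cdot 2 = 6$)
$Q{\left(g \right)} = - 8 g$ ($Q{\left(g \right)} = g \left(-2\right) 4 = - 2 g 4 = - 8 g$)
$C{\left(F,A \right)} = - 8 A - 6 A F$ ($C{\left(F,A \right)} = - 6 F A - 8 A = - 6 A F - 8 A = - 8 A - 6 A F$)
$- 11 C{\left(-3,c \right)} 34 = - 11 \cdot 2 \cdot 6 \left(-4 - -9\right) 34 = - 11 \cdot 2 \cdot 6 \left(-4 + 9\right) 34 = - 11 \cdot 2 \cdot 6 \cdot 5 \cdot 34 = \left(-11\right) 60 \cdot 34 = \left(-660\right) 34 = -22440$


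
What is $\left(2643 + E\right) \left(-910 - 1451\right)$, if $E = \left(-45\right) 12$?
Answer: $-4965183$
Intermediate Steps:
$E = -540$
$\left(2643 + E\right) \left(-910 - 1451\right) = \left(2643 - 540\right) \left(-910 - 1451\right) = 2103 \left(-2361\right) = -4965183$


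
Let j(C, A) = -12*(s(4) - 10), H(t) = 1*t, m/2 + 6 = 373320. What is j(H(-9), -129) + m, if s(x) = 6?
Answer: 746676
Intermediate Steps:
m = 746628 (m = -12 + 2*373320 = -12 + 746640 = 746628)
H(t) = t
j(C, A) = 48 (j(C, A) = -12*(6 - 10) = -12*(-4) = 48)
j(H(-9), -129) + m = 48 + 746628 = 746676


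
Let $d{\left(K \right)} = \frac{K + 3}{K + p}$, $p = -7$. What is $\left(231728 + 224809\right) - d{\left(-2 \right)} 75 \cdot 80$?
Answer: $\frac{1371611}{3} \approx 4.572 \cdot 10^{5}$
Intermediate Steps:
$d{\left(K \right)} = \frac{3 + K}{-7 + K}$ ($d{\left(K \right)} = \frac{K + 3}{K - 7} = \frac{3 + K}{-7 + K}$)
$\left(231728 + 224809\right) - d{\left(-2 \right)} 75 \cdot 80 = \left(231728 + 224809\right) - \frac{3 - 2}{-7 - 2} \cdot 75 \cdot 80 = 456537 - \frac{1}{-9} \cdot 1 \cdot 75 \cdot 80 = 456537 - \left(- \frac{1}{9}\right) 1 \cdot 75 \cdot 80 = 456537 - \left(- \frac{1}{9}\right) 75 \cdot 80 = 456537 - \left(- \frac{25}{3}\right) 80 = 456537 - - \frac{2000}{3} = 456537 + \frac{2000}{3} = \frac{1371611}{3}$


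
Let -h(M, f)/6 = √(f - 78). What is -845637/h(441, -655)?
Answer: -281879*I*√733/1466 ≈ -5205.7*I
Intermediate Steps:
h(M, f) = -6*√(-78 + f) (h(M, f) = -6*√(f - 78) = -6*√(-78 + f))
-845637/h(441, -655) = -845637*(-1/(6*√(-78 - 655))) = -845637*I*√733/4398 = -281879*I*√733/1466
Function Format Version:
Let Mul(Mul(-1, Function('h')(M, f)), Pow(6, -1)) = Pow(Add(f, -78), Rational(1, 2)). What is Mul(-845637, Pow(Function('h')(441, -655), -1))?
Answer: Mul(Rational(-281879, 1466), I, Pow(733, Rational(1, 2))) ≈ Mul(-5205.7, I)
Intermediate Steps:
Function('h')(M, f) = Mul(-6, Pow(Add(-78, f), Rational(1, 2))) (Function('h')(M, f) = Mul(-6, Pow(Add(f, -78), Rational(1, 2))) = Mul(-6, Pow(Add(-78, f), Rational(1, 2))))
Mul(-845637, Pow(Function('h')(441, -655), -1)) = Mul(-845637, Pow(Mul(-6, Pow(Add(-78, -655), Rational(1, 2))), -1)) = Mul(-845637, Pow(Mul(-6, Pow(-733, Rational(1, 2))), -1)) = Mul(-845637, Pow(Mul(-6, Mul(I, Pow(733, Rational(1, 2)))), -1)) = Mul(-845637, Pow(Mul(-6, I, Pow(733, Rational(1, 2))), -1)) = Mul(-845637, Mul(Rational(1, 4398), I, Pow(733, Rational(1, 2)))) = Mul(Rational(-281879, 1466), I, Pow(733, Rational(1, 2)))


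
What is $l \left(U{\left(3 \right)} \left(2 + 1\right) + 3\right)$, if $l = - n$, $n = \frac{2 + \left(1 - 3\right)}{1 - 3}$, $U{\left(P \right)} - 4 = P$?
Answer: $0$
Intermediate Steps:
$U{\left(P \right)} = 4 + P$
$n = 0$ ($n = \frac{2 - 2}{-2} = 0 \left(- \frac{1}{2}\right) = 0$)
$l = 0$ ($l = \left(-1\right) 0 = 0$)
$l \left(U{\left(3 \right)} \left(2 + 1\right) + 3\right) = 0 \left(\left(4 + 3\right) \left(2 + 1\right) + 3\right) = 0 \left(7 \cdot 3 + 3\right) = 0 \left(21 + 3\right) = 0 \cdot 24 = 0$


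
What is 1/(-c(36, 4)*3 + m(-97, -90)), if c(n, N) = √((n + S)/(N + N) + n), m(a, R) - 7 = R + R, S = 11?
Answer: -1384/236417 + 6*√670/236417 ≈ -0.0051971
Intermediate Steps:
m(a, R) = 7 + 2*R (m(a, R) = 7 + (R + R) = 7 + 2*R)
c(n, N) = √(n + (11 + n)/(2*N)) (c(n, N) = √((n + 11)/(N + N) + n) = √((11 + n)/((2*N)) + n) = √((11 + n)*(1/(2*N)) + n) = √((11 + n)/(2*N) + n) = √(n + (11 + n)/(2*N)))
1/(-c(36, 4)*3 + m(-97, -90)) = 1/(-√2*√((11 + 36 + 2*4*36)/4)/2*3 + (7 + 2*(-90))) = 1/(-√2*√((11 + 36 + 288)/4)/2*3 + (7 - 180)) = 1/(-√2*√((¼)*335)/2*3 - 173) = 1/(-√2*√(335/4)/2*3 - 173) = 1/(-√2*√335/2/2*3 - 173) = 1/(-√670/4*3 - 173) = 1/(-3*√670/4 - 173) = 1/(-173 - 3*√670/4)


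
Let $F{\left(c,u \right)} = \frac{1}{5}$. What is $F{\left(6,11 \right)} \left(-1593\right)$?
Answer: $- \frac{1593}{5} \approx -318.6$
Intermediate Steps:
$F{\left(c,u \right)} = \frac{1}{5}$
$F{\left(6,11 \right)} \left(-1593\right) = \frac{1}{5} \left(-1593\right) = - \frac{1593}{5}$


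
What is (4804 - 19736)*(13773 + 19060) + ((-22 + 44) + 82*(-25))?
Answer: -490264384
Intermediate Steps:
(4804 - 19736)*(13773 + 19060) + ((-22 + 44) + 82*(-25)) = -14932*32833 + (22 - 2050) = -490262356 - 2028 = -490264384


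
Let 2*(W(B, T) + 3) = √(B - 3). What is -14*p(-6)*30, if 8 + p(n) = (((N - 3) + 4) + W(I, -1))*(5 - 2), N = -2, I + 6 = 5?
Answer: 8400 - 1260*I ≈ 8400.0 - 1260.0*I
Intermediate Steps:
I = -1 (I = -6 + 5 = -1)
W(B, T) = -3 + √(-3 + B)/2 (W(B, T) = -3 + √(B - 3)/2 = -3 + √(-3 + B)/2)
p(n) = -20 + 3*I (p(n) = -8 + (((-2 - 3) + 4) + (-3 + √(-3 - 1)/2))*(5 - 2) = -8 + ((-5 + 4) + (-3 + √(-4)/2))*3 = -8 + (-1 + (-3 + (2*I)/2))*3 = -8 + (-1 + (-3 + I))*3 = -8 + (-4 + I)*3 = -8 + (-12 + 3*I) = -20 + 3*I)
-14*p(-6)*30 = -14*(-20 + 3*I)*30 = (280 - 42*I)*30 = 8400 - 1260*I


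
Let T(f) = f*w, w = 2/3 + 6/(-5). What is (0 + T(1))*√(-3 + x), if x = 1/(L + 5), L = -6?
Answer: -16*I/15 ≈ -1.0667*I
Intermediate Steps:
x = -1 (x = 1/(-6 + 5) = 1/(-1) = -1)
w = -8/15 (w = 2*(⅓) + 6*(-⅕) = ⅔ - 6/5 = -8/15 ≈ -0.53333)
T(f) = -8*f/15 (T(f) = f*(-8/15) = -8*f/15)
(0 + T(1))*√(-3 + x) = (0 - 8/15*1)*√(-3 - 1) = (0 - 8/15)*√(-4) = -16*I/15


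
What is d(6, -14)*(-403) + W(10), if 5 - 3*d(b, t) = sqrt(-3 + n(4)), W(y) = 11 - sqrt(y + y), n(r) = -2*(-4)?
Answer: -1982/3 + 397*sqrt(5)/3 ≈ -364.76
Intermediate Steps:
n(r) = 8
W(y) = 11 - sqrt(2)*sqrt(y) (W(y) = 11 - sqrt(2*y) = 11 - sqrt(2)*sqrt(y))
d(b, t) = 5/3 - sqrt(5)/3 (d(b, t) = 5/3 - sqrt(-3 + 8)/3 = 5/3 - sqrt(5)/3)
d(6, -14)*(-403) + W(10) = (5/3 - sqrt(5)/3)*(-403) + (11 - sqrt(2)*sqrt(10)) = (-2015/3 + 403*sqrt(5)/3) + (11 - 2*sqrt(5)) = -1982/3 + 397*sqrt(5)/3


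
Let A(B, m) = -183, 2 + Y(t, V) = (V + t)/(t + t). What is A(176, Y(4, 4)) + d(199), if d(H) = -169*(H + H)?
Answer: -67445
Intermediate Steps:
Y(t, V) = -2 + (V + t)/(2*t) (Y(t, V) = -2 + (V + t)/(t + t) = -2 + (V + t)/((2*t)) = -2 + (V + t)*(1/(2*t)) = -2 + (V + t)/(2*t))
d(H) = -338*H
A(176, Y(4, 4)) + d(199) = -183 - 338*199 = -183 - 67262 = -67445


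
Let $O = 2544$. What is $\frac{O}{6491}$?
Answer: $\frac{2544}{6491} \approx 0.39193$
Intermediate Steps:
$\frac{O}{6491} = \frac{2544}{6491}$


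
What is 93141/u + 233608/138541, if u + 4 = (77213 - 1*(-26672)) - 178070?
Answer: 4427296631/10278218249 ≈ 0.43075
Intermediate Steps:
u = -74189 (u = -4 + ((77213 - 1*(-26672)) - 178070) = -4 + ((77213 + 26672) - 178070) = -4 + (103885 - 178070) = -4 - 74185 = -74189)
93141/u + 233608/138541 = 93141/(-74189) + 233608/138541 = 93141*(-1/74189) + 233608*(1/138541) = -93141/74189 + 233608/138541 = 4427296631/10278218249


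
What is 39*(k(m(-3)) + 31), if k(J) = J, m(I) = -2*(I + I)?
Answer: 1677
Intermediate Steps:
m(I) = -4*I
39*(k(m(-3)) + 31) = 39*(-4*(-3) + 31) = 39*(12 + 31) = 39*43 = 1677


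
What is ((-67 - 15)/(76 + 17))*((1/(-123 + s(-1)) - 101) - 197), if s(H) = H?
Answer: 1515073/5766 ≈ 262.76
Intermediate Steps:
((-67 - 15)/(76 + 17))*((1/(-123 + s(-1)) - 101) - 197) = ((-67 - 15)/(76 + 17))*((1/(-123 - 1) - 101) - 197) = (-82/93)*((1/(-124) - 101) - 197) = (-82*1/93)*((-1/124 - 101) - 197) = -82*(-12525/124 - 197)/93 = -82/93*(-36953/124) = 1515073/5766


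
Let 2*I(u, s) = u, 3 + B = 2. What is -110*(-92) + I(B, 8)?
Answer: 20239/2 ≈ 10120.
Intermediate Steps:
B = -1 (B = -3 + 2 = -1)
I(u, s) = u/2
-110*(-92) + I(B, 8) = -110*(-92) + (½)*(-1) = 10120 - ½ = 20239/2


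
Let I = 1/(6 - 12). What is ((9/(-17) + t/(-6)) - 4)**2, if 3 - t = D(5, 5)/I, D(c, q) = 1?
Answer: 42025/1156 ≈ 36.354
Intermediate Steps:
I = -1/6 (I = 1/(-6) = -1/6 ≈ -0.16667)
t = 9 (t = 3 - 1/(-1/6) = 3 - (-6) = 3 - 1*(-6) = 3 + 6 = 9)
((9/(-17) + t/(-6)) - 4)**2 = ((9/(-17) + 9/(-6)) - 4)**2 = ((9*(-1/17) + 9*(-1/6)) - 4)**2 = ((-9/17 - 3/2) - 4)**2 = (-69/34 - 4)**2 = (-205/34)**2 = 42025/1156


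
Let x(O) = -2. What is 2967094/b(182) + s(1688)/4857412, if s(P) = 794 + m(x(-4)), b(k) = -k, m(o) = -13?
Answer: -79188999223/4857412 ≈ -16303.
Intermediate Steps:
s(P) = 781 (s(P) = 794 - 13 = 781)
2967094/b(182) + s(1688)/4857412 = 2967094/((-1*182)) + 781/4857412 = 2967094/(-182) + 781*(1/4857412) = 2967094*(-1/182) + 781/4857412 = -114119/7 + 781/4857412 = -79188999223/4857412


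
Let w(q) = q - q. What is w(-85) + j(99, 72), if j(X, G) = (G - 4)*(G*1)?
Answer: 4896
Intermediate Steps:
j(X, G) = G*(-4 + G) (j(X, G) = (-4 + G)*G = G*(-4 + G))
w(q) = 0
w(-85) + j(99, 72) = 0 + 72*(-4 + 72) = 0 + 72*68 = 0 + 4896 = 4896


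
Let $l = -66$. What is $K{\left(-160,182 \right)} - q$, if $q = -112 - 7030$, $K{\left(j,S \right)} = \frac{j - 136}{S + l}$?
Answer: $\frac{207044}{29} \approx 7139.4$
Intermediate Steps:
$K{\left(j,S \right)} = \frac{-136 + j}{-66 + S}$ ($K{\left(j,S \right)} = \frac{j - 136}{S - 66} = \frac{-136 + j}{-66 + S}$)
$q = -7142$ ($q = -112 - 7030 = -7142$)
$K{\left(-160,182 \right)} - q = \frac{-136 - 160}{-66 + 182} - -7142 = \frac{1}{116} \left(-296\right) + 7142 = - \frac{74}{29} + 7142 = \frac{207044}{29}$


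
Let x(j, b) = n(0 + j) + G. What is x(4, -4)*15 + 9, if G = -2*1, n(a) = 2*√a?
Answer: 39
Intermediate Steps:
G = -2
x(j, b) = -2 + 2*√j (x(j, b) = 2*√(0 + j) - 2 = 2*√j - 2 = -2 + 2*√j)
x(4, -4)*15 + 9 = (-2 + 2*√4)*15 + 9 = (-2 + 2*2)*15 + 9 = (-2 + 4)*15 + 9 = 2*15 + 9 = 30 + 9 = 39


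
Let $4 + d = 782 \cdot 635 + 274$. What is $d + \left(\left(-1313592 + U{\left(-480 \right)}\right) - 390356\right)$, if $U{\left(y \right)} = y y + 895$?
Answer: $-975813$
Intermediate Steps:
$U{\left(y \right)} = 895 + y^{2}$ ($U{\left(y \right)} = y^{2} + 895 = 895 + y^{2}$)
$d = 496840$ ($d = -4 + \left(782 \cdot 635 + 274\right) = -4 + \left(496570 + 274\right) = -4 + 496844 = 496840$)
$d + \left(\left(-1313592 + U{\left(-480 \right)}\right) - 390356\right) = 496840 - 1472653 = -975813$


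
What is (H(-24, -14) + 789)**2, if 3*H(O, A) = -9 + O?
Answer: 605284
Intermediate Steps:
H(O, A) = -3 + O/3 (H(O, A) = (-9 + O)/3 = -3 + O/3)
(H(-24, -14) + 789)**2 = ((-3 + (1/3)*(-24)) + 789)**2 = ((-3 - 8) + 789)**2 = (-11 + 789)**2 = 778**2 = 605284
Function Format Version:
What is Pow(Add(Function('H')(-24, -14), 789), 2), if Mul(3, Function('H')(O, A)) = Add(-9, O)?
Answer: 605284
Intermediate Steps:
Function('H')(O, A) = Add(-3, Mul(Rational(1, 3), O)) (Function('H')(O, A) = Mul(Rational(1, 3), Add(-9, O)) = Add(-3, Mul(Rational(1, 3), O)))
Pow(Add(Function('H')(-24, -14), 789), 2) = Pow(Add(Add(-3, Mul(Rational(1, 3), -24)), 789), 2) = Pow(Add(Add(-3, -8), 789), 2) = Pow(Add(-11, 789), 2) = Pow(778, 2) = 605284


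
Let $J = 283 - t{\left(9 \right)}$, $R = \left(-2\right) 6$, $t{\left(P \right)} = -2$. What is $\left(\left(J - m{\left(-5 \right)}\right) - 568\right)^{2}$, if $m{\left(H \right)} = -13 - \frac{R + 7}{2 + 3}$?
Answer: $73441$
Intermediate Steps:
$R = -12$
$J = 285$ ($J = 283 - -2 = 283 + 2 = 285$)
$m{\left(H \right)} = -12$ ($m{\left(H \right)} = -13 - \frac{-12 + 7}{2 + 3} = -13 - - \frac{5}{5} = -13 - \left(-5\right) \frac{1}{5} = -13 - -1 = -13 + 1 = -12$)
$\left(\left(J - m{\left(-5 \right)}\right) - 568\right)^{2} = \left(\left(285 - -12\right) - 568\right)^{2} = \left(\left(285 + 12\right) - 568\right)^{2} = \left(297 - 568\right)^{2} = \left(-271\right)^{2} = 73441$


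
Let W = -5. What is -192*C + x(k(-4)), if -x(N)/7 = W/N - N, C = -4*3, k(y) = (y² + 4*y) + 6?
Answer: 14111/6 ≈ 2351.8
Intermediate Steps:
k(y) = 6 + y² + 4*y
C = -12
x(N) = 7*N + 35/N (x(N) = -7*(-5/N - N) = -7*(-N - 5/N) = 7*N + 35/N)
-192*C + x(k(-4)) = -192*(-12) + (7*(6 + (-4)² + 4*(-4)) + 35/(6 + (-4)² + 4*(-4))) = -48*(-48) + (7*(6 + 16 - 16) + 35/(6 + 16 - 16)) = 2304 + (7*6 + 35/6) = 2304 + (42 + 35*(⅙)) = 2304 + (42 + 35/6) = 2304 + 287/6 = 14111/6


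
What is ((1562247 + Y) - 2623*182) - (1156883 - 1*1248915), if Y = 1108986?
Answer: 2285879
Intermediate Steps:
((1562247 + Y) - 2623*182) - (1156883 - 1*1248915) = ((1562247 + 1108986) - 2623*182) - (1156883 - 1*1248915) = (2671233 - 477386) - (1156883 - 1248915) = 2193847 - 1*(-92032) = 2193847 + 92032 = 2285879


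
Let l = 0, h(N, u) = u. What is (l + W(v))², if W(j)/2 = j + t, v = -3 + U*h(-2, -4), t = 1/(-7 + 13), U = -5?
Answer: 10609/9 ≈ 1178.8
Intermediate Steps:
t = ⅙ (t = 1/6 = ⅙ ≈ 0.16667)
v = 17 (v = -3 - 5*(-4) = -3 + 20 = 17)
W(j) = ⅓ + 2*j (W(j) = 2*(j + ⅙) = 2*(⅙ + j) = ⅓ + 2*j)
(l + W(v))² = (0 + (⅓ + 2*17))² = (0 + (⅓ + 34))² = (0 + 103/3)² = (103/3)² = 10609/9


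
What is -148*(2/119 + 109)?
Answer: -1920004/119 ≈ -16134.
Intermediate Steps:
-148*(2/119 + 109) = -148*12973/119 = -1920004/119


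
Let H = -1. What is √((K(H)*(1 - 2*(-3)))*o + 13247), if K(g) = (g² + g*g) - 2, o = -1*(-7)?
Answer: √13247 ≈ 115.10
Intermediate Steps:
o = 7
K(g) = -2 + 2*g² (K(g) = (g² + g²) - 2 = 2*g² - 2 = -2 + 2*g²)
√((K(H)*(1 - 2*(-3)))*o + 13247) = √(((-2 + 2*(-1)²)*(1 - 2*(-3)))*7 + 13247) = √(((-2 + 2*1)*(1 + 6))*7 + 13247) = √(((-2 + 2)*7)*7 + 13247) = √((0*7)*7 + 13247) = √(0*7 + 13247) = √(0 + 13247) = √13247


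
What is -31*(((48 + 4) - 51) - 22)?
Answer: 651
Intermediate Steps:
-31*(((48 + 4) - 51) - 22) = -31*((52 - 51) - 22) = -31*(1 - 22) = -31*(-21) = 651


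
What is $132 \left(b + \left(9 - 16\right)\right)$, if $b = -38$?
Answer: $-5940$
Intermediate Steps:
$132 \left(b + \left(9 - 16\right)\right) = 132 \left(-38 + \left(9 - 16\right)\right) = 132 \left(-38 - 7\right) = 132 \left(-45\right) = -5940$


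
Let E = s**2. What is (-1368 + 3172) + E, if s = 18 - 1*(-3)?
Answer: 2245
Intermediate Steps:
s = 21 (s = 18 + 3 = 21)
E = 441 (E = 21**2 = 441)
(-1368 + 3172) + E = (-1368 + 3172) + 441 = 1804 + 441 = 2245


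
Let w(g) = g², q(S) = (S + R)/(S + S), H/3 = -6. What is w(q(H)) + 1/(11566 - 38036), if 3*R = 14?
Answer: 2646271/19296630 ≈ 0.13714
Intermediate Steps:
R = 14/3 (R = (⅓)*14 = 14/3 ≈ 4.6667)
H = -18 (H = 3*(-6) = -18)
q(S) = (14/3 + S)/(2*S) (q(S) = (S + 14/3)/(S + S) = (14/3 + S)/((2*S)) = (14/3 + S)*(1/(2*S)) = (14/3 + S)/(2*S))
w(q(H)) + 1/(11566 - 38036) = ((⅙)*(14 + 3*(-18))/(-18))² + 1/(11566 - 38036) = ((⅙)*(-1/18)*(14 - 54))² + 1/(-26470) = ((⅙)*(-1/18)*(-40))² - 1/26470 = (10/27)² - 1/26470 = 100/729 - 1/26470 = 2646271/19296630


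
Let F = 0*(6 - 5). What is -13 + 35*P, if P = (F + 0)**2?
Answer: -13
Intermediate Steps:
F = 0 (F = 0*1 = 0)
P = 0 (P = (0 + 0)**2 = 0**2 = 0)
-13 + 35*P = -13 + 35*0 = -13 + 0 = -13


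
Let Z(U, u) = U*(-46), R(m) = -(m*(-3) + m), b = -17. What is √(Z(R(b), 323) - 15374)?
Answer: I*√13810 ≈ 117.52*I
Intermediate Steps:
R(m) = 2*m (R(m) = -(-3*m + m) = -(-2)*m = 2*m)
Z(U, u) = -46*U
√(Z(R(b), 323) - 15374) = √(-92*(-17) - 15374) = √(-46*(-34) - 15374) = √(1564 - 15374) = √(-13810) = I*√13810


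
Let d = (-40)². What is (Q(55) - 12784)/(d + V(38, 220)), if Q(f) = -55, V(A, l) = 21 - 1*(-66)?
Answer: -12839/1687 ≈ -7.6105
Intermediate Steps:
V(A, l) = 87 (V(A, l) = 21 + 66 = 87)
d = 1600
(Q(55) - 12784)/(d + V(38, 220)) = (-55 - 12784)/(1600 + 87) = -12839/1687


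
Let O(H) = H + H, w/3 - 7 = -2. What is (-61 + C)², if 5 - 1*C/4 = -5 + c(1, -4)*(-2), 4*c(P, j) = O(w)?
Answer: 1521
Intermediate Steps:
w = 15 (w = 21 + 3*(-2) = 21 - 6 = 15)
O(H) = 2*H
c(P, j) = 15/2 (c(P, j) = (2*15)/4 = (¼)*30 = 15/2)
C = 100 (C = 20 - 4*(-5 + (15/2)*(-2)) = 20 - 4*(-5 - 15) = 20 - 4*(-20) = 20 + 80 = 100)
(-61 + C)² = (-61 + 100)² = 39² = 1521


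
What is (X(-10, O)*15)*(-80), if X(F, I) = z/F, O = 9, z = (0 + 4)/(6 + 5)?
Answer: 480/11 ≈ 43.636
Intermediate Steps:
z = 4/11 ≈ 0.36364
X(F, I) = 4/(11*F)
(X(-10, O)*15)*(-80) = (((4/11)/(-10))*15)*(-80) = (((4/11)*(-1/10))*15)*(-80) = -2/55*15*(-80) = -6/11*(-80) = 480/11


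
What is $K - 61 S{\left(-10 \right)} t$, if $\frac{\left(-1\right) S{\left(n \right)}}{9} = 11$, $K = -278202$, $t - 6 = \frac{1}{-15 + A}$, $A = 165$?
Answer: $- \frac{12096387}{50} \approx -2.4193 \cdot 10^{5}$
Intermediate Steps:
$t = \frac{901}{150}$ ($t = 6 + \frac{1}{-15 + 165} = 6 + \frac{1}{150} = \frac{901}{150} \approx 6.0067$)
$S{\left(n \right)} = -99$ ($S{\left(n \right)} = \left(-9\right) 11 = -99$)
$K - 61 S{\left(-10 \right)} t = -278202 - 61 \left(-99\right) \frac{901}{150} = -278202 - \left(-6039\right) \frac{901}{150} = -278202 - - \frac{1813713}{50} = -278202 + \frac{1813713}{50} = - \frac{12096387}{50}$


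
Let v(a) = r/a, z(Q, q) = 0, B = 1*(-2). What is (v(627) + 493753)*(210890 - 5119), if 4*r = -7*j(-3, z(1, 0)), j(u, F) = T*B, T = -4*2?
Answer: 63703224687413/627 ≈ 1.0160e+11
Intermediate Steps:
B = -2
T = -8
j(u, F) = 16 (j(u, F) = -8*(-2) = 16)
r = -28 (r = (-7*16)/4 = (1/4)*(-112) = -28)
v(a) = -28/a
(v(627) + 493753)*(210890 - 5119) = (-28/627 + 493753)*(210890 - 5119) = (-28*1/627 + 493753)*205771 = (-28/627 + 493753)*205771 = (309583103/627)*205771 = 63703224687413/627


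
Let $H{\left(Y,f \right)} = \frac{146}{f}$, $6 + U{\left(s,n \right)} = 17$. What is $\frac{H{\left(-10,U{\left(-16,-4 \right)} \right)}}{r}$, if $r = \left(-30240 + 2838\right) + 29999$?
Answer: $\frac{146}{28567} \approx 0.0051108$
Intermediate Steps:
$U{\left(s,n \right)} = 11$ ($U{\left(s,n \right)} = -6 + 17 = 11$)
$r = 2597$ ($r = -27402 + 29999 = 2597$)
$\frac{H{\left(-10,U{\left(-16,-4 \right)} \right)}}{r} = \frac{146 \cdot \frac{1}{11}}{2597} = 146 \cdot \frac{1}{11} \cdot \frac{1}{2597} = \frac{146}{11} \cdot \frac{1}{2597} = \frac{146}{28567}$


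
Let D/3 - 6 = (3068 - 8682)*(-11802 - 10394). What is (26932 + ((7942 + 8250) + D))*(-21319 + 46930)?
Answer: 9575137804314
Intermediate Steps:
D = 373825050 (D = 18 + 3*((3068 - 8682)*(-11802 - 10394)) = 18 + 3*(-5614*(-22196)) = 18 + 3*124608344 = 18 + 373825032 = 373825050)
(26932 + ((7942 + 8250) + D))*(-21319 + 46930) = (26932 + ((7942 + 8250) + 373825050))*(-21319 + 46930) = (26932 + (16192 + 373825050))*25611 = (26932 + 373841242)*25611 = 373868174*25611 = 9575137804314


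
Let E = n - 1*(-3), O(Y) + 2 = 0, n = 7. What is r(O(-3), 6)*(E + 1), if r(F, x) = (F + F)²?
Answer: 176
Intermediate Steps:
O(Y) = -2 (O(Y) = -2 + 0 = -2)
r(F, x) = 4*F² (r(F, x) = (2*F)² = 4*F²)
E = 10 (E = 7 - 1*(-3) = 7 + 3 = 10)
r(O(-3), 6)*(E + 1) = (4*(-2)²)*(10 + 1) = (4*4)*11 = 16*11 = 176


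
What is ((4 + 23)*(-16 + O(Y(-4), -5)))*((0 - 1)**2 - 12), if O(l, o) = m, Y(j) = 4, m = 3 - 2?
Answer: 4455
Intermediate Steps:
m = 1
O(l, o) = 1
((4 + 23)*(-16 + O(Y(-4), -5)))*((0 - 1)**2 - 12) = ((4 + 23)*(-16 + 1))*((0 - 1)**2 - 12) = (27*(-15))*((-1)**2 - 12) = -405*(1 - 12) = -405*(-11) = 4455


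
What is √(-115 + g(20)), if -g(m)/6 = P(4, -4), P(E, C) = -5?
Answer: I*√85 ≈ 9.2195*I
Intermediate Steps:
g(m) = 30 (g(m) = -6*(-5) = 30)
√(-115 + g(20)) = √(-115 + 30) = √(-85) = I*√85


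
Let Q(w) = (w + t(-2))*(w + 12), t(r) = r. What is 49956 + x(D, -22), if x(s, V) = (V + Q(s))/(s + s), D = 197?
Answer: 19723397/394 ≈ 50059.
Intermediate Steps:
Q(w) = (-2 + w)*(12 + w) (Q(w) = (w - 2)*(w + 12) = (-2 + w)*(12 + w))
x(s, V) = (-24 + V + s² + 10*s)/(2*s) (x(s, V) = (V + (-24 + s² + 10*s))/(s + s) = (-24 + V + s² + 10*s)/((2*s)) = (-24 + V + s² + 10*s)*(1/(2*s)) = (-24 + V + s² + 10*s)/(2*s))
49956 + x(D, -22) = 49956 + (½)*(-24 - 22 + 197² + 10*197)/197 = 49956 + (½)*(1/197)*(-24 - 22 + 38809 + 1970) = 49956 + (½)*(1/197)*40733 = 49956 + 40733/394 = 19723397/394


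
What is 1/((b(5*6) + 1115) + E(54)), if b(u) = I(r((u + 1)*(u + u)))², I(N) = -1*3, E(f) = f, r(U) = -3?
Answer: 1/1178 ≈ 0.00084890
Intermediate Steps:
I(N) = -3
b(u) = 9 (b(u) = (-3)² = 9)
1/((b(5*6) + 1115) + E(54)) = 1/((9 + 1115) + 54) = 1/(1124 + 54) = 1/1178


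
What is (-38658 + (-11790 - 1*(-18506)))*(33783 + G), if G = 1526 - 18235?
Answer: -545377708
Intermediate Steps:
G = -16709
(-38658 + (-11790 - 1*(-18506)))*(33783 + G) = (-38658 + (-11790 - 1*(-18506)))*(33783 - 16709) = (-38658 + (-11790 + 18506))*17074 = (-38658 + 6716)*17074 = -31942*17074 = -545377708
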